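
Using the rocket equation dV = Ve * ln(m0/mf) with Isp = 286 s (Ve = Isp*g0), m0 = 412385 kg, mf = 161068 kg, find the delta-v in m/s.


Ve = 286 * 9.81 = 2805.66 m/s
dV = 2805.66 * ln(412385/161068) = 2638 m/s

2638 m/s


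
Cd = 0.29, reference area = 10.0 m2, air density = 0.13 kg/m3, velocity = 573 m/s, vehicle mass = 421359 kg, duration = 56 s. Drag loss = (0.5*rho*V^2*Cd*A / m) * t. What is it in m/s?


D = 0.5 * 0.13 * 573^2 * 0.29 * 10.0 = 61890.02 N
a = 61890.02 / 421359 = 0.1469 m/s2
dV = 0.1469 * 56 = 8.2 m/s

8.2 m/s


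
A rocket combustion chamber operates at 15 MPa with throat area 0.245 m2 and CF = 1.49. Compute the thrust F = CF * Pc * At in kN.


F = 1.49 * 15e6 * 0.245 = 5.4758e+06 N = 5475.8 kN

5475.8 kN


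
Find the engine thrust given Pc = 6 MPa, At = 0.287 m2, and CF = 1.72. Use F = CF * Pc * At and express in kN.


F = 1.72 * 6e6 * 0.287 = 2.9618e+06 N = 2961.8 kN

2961.8 kN


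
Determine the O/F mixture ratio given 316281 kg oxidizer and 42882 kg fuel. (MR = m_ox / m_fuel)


MR = 316281 / 42882 = 7.38

7.38


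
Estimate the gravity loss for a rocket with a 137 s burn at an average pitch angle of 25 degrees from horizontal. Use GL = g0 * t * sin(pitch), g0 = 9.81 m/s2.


GL = 9.81 * 137 * sin(25 deg) = 568 m/s

568 m/s


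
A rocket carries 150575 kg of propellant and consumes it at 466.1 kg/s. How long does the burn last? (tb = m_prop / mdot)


tb = 150575 / 466.1 = 323.1 s

323.1 s


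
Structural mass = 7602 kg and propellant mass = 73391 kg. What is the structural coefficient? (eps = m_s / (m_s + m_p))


eps = 7602 / (7602 + 73391) = 0.0939

0.0939


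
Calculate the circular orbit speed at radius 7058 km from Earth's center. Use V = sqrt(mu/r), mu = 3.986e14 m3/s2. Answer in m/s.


V = sqrt(3.986e14 / 7058000) = 7515 m/s

7515 m/s


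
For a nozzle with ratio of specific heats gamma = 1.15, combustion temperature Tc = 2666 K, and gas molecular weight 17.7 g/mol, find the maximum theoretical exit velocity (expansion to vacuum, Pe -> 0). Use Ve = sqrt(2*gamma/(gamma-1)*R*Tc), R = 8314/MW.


R = 8314 / 17.7 = 469.72 J/(kg.K)
Ve = sqrt(2 * 1.15 / (1.15 - 1) * 469.72 * 2666) = 4382 m/s

4382 m/s


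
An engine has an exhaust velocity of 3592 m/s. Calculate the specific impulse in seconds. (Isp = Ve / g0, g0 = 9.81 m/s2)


Isp = Ve / g0 = 3592 / 9.81 = 366.2 s

366.2 s


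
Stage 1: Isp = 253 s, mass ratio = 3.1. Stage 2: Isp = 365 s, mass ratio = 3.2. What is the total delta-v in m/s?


dV1 = 253 * 9.81 * ln(3.1) = 2808.1 m/s
dV2 = 365 * 9.81 * ln(3.2) = 4164.8 m/s
Total dV = 2808.1 + 4164.8 = 6972.9 m/s ~ 6973 m/s

6973 m/s


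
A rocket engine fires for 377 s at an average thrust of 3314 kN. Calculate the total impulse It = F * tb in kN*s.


It = 3314 * 377 = 1249378 kN*s

1249378 kN*s


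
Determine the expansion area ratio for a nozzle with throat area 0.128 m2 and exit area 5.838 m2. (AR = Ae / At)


AR = 5.838 / 0.128 = 45.6

45.6


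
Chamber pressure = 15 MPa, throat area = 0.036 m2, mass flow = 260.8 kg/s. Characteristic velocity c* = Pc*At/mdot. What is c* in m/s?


c* = 15e6 * 0.036 / 260.8 = 2071 m/s

2071 m/s


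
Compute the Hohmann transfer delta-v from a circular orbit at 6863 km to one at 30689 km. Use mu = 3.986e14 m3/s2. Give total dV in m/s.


V1 = sqrt(mu/r1) = 7620.99 m/s
dV1 = V1*(sqrt(2*r2/(r1+r2)) - 1) = 2122.2 m/s
V2 = sqrt(mu/r2) = 3603.94 m/s
dV2 = V2*(1 - sqrt(2*r1/(r1+r2))) = 1425.06 m/s
Total dV = 3547 m/s

3547 m/s


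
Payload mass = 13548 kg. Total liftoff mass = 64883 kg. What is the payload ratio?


PR = 13548 / 64883 = 0.2088

0.2088


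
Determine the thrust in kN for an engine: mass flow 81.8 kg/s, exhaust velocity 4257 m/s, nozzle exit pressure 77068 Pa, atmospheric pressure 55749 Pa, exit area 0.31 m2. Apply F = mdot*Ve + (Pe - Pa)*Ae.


F = 81.8 * 4257 + (77068 - 55749) * 0.31 = 354831.0 N = 354.8 kN

354.8 kN


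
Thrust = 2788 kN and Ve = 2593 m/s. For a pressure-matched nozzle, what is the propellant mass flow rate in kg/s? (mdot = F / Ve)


mdot = F / Ve = 2788000 / 2593 = 1075.2 kg/s

1075.2 kg/s


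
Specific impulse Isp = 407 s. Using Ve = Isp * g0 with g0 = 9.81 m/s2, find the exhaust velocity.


Ve = Isp * g0 = 407 * 9.81 = 3992.7 m/s

3992.7 m/s


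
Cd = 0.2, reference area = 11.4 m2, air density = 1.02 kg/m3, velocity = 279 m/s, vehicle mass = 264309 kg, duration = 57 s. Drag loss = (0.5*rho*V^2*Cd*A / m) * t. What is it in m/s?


D = 0.5 * 1.02 * 279^2 * 0.2 * 11.4 = 90513.51 N
a = 90513.51 / 264309 = 0.3425 m/s2
dV = 0.3425 * 57 = 19.5 m/s

19.5 m/s


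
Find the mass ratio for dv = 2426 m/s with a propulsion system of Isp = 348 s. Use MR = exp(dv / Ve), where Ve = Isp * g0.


Ve = 348 * 9.81 = 3413.88 m/s
MR = exp(2426 / 3413.88) = 2.035

2.035


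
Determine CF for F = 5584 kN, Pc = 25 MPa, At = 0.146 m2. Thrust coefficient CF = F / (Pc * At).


CF = 5584000 / (25e6 * 0.146) = 1.53

1.53


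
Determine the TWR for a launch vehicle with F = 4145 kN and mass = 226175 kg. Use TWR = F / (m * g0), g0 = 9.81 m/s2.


TWR = 4145000 / (226175 * 9.81) = 1.87

1.87


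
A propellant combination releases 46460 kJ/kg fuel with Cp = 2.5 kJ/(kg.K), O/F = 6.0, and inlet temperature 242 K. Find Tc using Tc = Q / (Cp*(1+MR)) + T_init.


Tc = 46460 / (2.5 * (1 + 6.0)) + 242 = 2897 K

2897 K


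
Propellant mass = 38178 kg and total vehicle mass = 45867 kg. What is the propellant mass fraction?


PMF = 38178 / 45867 = 0.832

0.832


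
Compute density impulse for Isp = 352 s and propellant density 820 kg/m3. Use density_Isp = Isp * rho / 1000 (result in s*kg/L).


rho*Isp = 352 * 820 / 1000 = 289 s*kg/L

289 s*kg/L


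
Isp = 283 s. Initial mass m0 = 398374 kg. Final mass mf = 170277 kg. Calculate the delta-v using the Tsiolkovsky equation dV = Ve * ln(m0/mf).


Ve = 283 * 9.81 = 2776.23 m/s
dV = 2776.23 * ln(398374/170277) = 2360 m/s

2360 m/s


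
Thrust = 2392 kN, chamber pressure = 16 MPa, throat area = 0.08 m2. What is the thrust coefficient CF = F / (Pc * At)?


CF = 2392000 / (16e6 * 0.08) = 1.87

1.87


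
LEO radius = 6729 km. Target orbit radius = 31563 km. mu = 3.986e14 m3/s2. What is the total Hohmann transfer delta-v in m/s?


V1 = sqrt(mu/r1) = 7696.5 m/s
dV1 = V1*(sqrt(2*r2/(r1+r2)) - 1) = 2185.47 m/s
V2 = sqrt(mu/r2) = 3553.69 m/s
dV2 = V2*(1 - sqrt(2*r1/(r1+r2))) = 1446.93 m/s
Total dV = 3632 m/s

3632 m/s


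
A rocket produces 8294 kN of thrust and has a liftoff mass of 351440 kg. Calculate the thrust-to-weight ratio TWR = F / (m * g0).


TWR = 8294000 / (351440 * 9.81) = 2.41

2.41


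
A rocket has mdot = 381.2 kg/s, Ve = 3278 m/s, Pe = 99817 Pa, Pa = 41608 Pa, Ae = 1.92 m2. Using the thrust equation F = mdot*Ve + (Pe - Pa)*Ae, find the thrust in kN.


F = 381.2 * 3278 + (99817 - 41608) * 1.92 = 1.3613e+06 N = 1361.3 kN

1361.3 kN


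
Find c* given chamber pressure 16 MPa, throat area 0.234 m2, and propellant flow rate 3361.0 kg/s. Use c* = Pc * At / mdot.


c* = 16e6 * 0.234 / 3361.0 = 1114 m/s

1114 m/s


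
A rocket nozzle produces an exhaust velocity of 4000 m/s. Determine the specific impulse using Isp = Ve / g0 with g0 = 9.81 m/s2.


Isp = Ve / g0 = 4000 / 9.81 = 407.7 s

407.7 s


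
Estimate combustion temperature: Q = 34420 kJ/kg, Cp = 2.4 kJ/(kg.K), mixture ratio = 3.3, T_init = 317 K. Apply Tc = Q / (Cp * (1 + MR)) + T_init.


Tc = 34420 / (2.4 * (1 + 3.3)) + 317 = 3652 K

3652 K


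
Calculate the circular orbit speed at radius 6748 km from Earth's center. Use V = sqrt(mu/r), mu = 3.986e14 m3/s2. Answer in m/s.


V = sqrt(3.986e14 / 6748000) = 7686 m/s

7686 m/s


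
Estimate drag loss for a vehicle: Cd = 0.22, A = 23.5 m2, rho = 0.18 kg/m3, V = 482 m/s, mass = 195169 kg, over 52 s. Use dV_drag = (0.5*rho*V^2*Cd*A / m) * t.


D = 0.5 * 0.18 * 482^2 * 0.22 * 23.5 = 108100.36 N
a = 108100.36 / 195169 = 0.5539 m/s2
dV = 0.5539 * 52 = 28.8 m/s

28.8 m/s


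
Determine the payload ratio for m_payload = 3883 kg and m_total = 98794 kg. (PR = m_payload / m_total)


PR = 3883 / 98794 = 0.0393

0.0393


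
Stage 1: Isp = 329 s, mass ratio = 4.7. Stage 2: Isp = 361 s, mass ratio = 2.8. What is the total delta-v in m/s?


dV1 = 329 * 9.81 * ln(4.7) = 4994.7 m/s
dV2 = 361 * 9.81 * ln(2.8) = 3646.3 m/s
Total dV = 4994.7 + 3646.3 = 8641.0 m/s ~ 8641 m/s

8641 m/s


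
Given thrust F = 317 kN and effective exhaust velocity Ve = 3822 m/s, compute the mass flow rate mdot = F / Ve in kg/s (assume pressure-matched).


mdot = F / Ve = 317000 / 3822 = 82.9 kg/s

82.9 kg/s


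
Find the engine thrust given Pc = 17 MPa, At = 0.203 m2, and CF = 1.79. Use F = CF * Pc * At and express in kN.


F = 1.79 * 17e6 * 0.203 = 6.1773e+06 N = 6177.3 kN

6177.3 kN


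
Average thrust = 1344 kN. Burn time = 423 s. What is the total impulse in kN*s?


It = 1344 * 423 = 568512 kN*s

568512 kN*s


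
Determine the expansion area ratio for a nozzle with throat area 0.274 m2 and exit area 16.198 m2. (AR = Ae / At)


AR = 16.198 / 0.274 = 59.1

59.1


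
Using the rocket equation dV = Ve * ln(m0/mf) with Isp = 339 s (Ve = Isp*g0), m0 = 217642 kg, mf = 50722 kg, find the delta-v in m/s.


Ve = 339 * 9.81 = 3325.59 m/s
dV = 3325.59 * ln(217642/50722) = 4844 m/s

4844 m/s


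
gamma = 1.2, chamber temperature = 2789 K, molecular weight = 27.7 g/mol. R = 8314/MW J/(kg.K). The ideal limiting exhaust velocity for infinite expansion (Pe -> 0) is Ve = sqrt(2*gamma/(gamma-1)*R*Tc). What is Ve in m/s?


R = 8314 / 27.7 = 300.14 J/(kg.K)
Ve = sqrt(2 * 1.2 / (1.2 - 1) * 300.14 * 2789) = 3169 m/s

3169 m/s


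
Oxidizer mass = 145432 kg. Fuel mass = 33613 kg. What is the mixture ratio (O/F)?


MR = 145432 / 33613 = 4.33

4.33


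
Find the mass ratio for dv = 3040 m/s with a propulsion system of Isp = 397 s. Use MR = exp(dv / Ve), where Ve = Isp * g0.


Ve = 397 * 9.81 = 3894.57 m/s
MR = exp(3040 / 3894.57) = 2.183

2.183


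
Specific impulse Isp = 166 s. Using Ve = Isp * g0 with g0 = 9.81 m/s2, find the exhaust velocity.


Ve = Isp * g0 = 166 * 9.81 = 1628.5 m/s

1628.5 m/s


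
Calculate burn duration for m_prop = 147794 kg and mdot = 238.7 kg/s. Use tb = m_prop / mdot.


tb = 147794 / 238.7 = 619.2 s

619.2 s


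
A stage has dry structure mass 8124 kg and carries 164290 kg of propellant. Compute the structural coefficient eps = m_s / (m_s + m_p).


eps = 8124 / (8124 + 164290) = 0.0471

0.0471


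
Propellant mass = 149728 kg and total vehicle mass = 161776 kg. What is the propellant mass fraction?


PMF = 149728 / 161776 = 0.926

0.926


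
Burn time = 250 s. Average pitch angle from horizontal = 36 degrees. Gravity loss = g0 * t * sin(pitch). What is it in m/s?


GL = 9.81 * 250 * sin(36 deg) = 1442 m/s

1442 m/s


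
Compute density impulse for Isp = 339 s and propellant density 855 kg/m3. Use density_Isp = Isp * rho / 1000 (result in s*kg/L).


rho*Isp = 339 * 855 / 1000 = 290 s*kg/L

290 s*kg/L


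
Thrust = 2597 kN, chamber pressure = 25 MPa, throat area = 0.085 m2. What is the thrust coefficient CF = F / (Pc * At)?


CF = 2597000 / (25e6 * 0.085) = 1.22

1.22


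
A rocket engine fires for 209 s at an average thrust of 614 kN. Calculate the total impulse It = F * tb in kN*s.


It = 614 * 209 = 128326 kN*s

128326 kN*s


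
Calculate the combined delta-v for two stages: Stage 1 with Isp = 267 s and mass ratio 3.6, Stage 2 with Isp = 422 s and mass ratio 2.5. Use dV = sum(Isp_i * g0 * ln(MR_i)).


dV1 = 267 * 9.81 * ln(3.6) = 3355.1 m/s
dV2 = 422 * 9.81 * ln(2.5) = 3793.3 m/s
Total dV = 3355.1 + 3793.3 = 7148.4 m/s ~ 7148 m/s

7148 m/s


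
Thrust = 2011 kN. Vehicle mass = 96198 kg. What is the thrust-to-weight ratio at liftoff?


TWR = 2011000 / (96198 * 9.81) = 2.13

2.13


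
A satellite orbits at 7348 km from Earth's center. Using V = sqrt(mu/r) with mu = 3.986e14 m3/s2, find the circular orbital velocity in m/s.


V = sqrt(3.986e14 / 7348000) = 7365 m/s

7365 m/s


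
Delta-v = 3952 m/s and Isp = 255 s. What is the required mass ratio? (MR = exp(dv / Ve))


Ve = 255 * 9.81 = 2501.55 m/s
MR = exp(3952 / 2501.55) = 4.854

4.854


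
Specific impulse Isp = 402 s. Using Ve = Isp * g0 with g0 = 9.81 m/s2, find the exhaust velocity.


Ve = Isp * g0 = 402 * 9.81 = 3943.6 m/s

3943.6 m/s


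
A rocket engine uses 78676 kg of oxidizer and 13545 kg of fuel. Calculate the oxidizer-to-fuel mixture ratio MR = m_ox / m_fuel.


MR = 78676 / 13545 = 5.81

5.81


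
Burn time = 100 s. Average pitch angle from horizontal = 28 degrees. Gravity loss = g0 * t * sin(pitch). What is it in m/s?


GL = 9.81 * 100 * sin(28 deg) = 461 m/s

461 m/s


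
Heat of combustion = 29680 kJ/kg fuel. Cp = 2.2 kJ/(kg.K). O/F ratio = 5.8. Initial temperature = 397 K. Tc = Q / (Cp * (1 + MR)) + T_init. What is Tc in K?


Tc = 29680 / (2.2 * (1 + 5.8)) + 397 = 2381 K

2381 K


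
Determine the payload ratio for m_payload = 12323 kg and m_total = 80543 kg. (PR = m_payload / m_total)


PR = 12323 / 80543 = 0.153

0.153


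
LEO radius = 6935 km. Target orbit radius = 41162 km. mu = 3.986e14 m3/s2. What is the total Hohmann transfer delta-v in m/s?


V1 = sqrt(mu/r1) = 7581.33 m/s
dV1 = V1*(sqrt(2*r2/(r1+r2)) - 1) = 2337.25 m/s
V2 = sqrt(mu/r2) = 3111.86 m/s
dV2 = V2*(1 - sqrt(2*r1/(r1+r2))) = 1440.77 m/s
Total dV = 3778 m/s

3778 m/s


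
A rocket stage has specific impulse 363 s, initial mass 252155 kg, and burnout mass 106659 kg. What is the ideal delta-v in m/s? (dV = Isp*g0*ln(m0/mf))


Ve = 363 * 9.81 = 3561.03 m/s
dV = 3561.03 * ln(252155/106659) = 3064 m/s

3064 m/s


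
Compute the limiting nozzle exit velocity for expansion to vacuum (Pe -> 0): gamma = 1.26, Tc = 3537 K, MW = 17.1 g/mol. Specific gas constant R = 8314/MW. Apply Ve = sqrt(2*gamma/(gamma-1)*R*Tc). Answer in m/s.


R = 8314 / 17.1 = 486.2 J/(kg.K)
Ve = sqrt(2 * 1.26 / (1.26 - 1) * 486.2 * 3537) = 4083 m/s

4083 m/s


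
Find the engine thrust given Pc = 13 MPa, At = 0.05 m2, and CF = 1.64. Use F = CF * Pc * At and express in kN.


F = 1.64 * 13e6 * 0.05 = 1.0660e+06 N = 1066.0 kN

1066.0 kN


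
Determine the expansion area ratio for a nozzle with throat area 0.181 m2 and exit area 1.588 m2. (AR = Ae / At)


AR = 1.588 / 0.181 = 8.8

8.8


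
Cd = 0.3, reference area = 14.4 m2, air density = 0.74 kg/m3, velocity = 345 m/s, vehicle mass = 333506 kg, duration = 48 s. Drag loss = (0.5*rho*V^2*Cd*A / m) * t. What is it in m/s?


D = 0.5 * 0.74 * 345^2 * 0.3 * 14.4 = 190249.56 N
a = 190249.56 / 333506 = 0.5705 m/s2
dV = 0.5705 * 48 = 27.4 m/s

27.4 m/s


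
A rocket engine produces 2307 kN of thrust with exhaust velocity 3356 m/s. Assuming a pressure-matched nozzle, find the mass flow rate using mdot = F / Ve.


mdot = F / Ve = 2307000 / 3356 = 687.4 kg/s

687.4 kg/s


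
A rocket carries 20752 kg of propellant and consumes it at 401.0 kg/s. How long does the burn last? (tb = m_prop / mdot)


tb = 20752 / 401.0 = 51.8 s

51.8 s


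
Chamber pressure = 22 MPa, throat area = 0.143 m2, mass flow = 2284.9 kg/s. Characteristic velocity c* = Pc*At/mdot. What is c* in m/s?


c* = 22e6 * 0.143 / 2284.9 = 1377 m/s

1377 m/s


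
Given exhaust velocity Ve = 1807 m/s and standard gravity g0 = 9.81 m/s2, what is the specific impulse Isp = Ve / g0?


Isp = Ve / g0 = 1807 / 9.81 = 184.2 s

184.2 s


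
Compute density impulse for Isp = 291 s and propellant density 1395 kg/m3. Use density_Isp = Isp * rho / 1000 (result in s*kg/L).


rho*Isp = 291 * 1395 / 1000 = 406 s*kg/L

406 s*kg/L


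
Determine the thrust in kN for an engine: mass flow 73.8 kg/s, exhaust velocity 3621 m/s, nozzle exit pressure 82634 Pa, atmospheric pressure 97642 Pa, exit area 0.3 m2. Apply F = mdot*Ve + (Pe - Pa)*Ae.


F = 73.8 * 3621 + (82634 - 97642) * 0.3 = 262727.0 N = 262.7 kN

262.7 kN


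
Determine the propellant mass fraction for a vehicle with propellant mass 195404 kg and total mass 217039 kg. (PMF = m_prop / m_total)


PMF = 195404 / 217039 = 0.9

0.9


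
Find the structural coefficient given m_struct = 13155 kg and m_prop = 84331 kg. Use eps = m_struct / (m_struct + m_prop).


eps = 13155 / (13155 + 84331) = 0.1349

0.1349


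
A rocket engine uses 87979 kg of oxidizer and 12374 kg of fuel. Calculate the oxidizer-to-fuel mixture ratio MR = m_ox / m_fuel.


MR = 87979 / 12374 = 7.11

7.11


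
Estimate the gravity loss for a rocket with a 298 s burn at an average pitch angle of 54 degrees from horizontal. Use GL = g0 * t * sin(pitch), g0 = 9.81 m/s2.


GL = 9.81 * 298 * sin(54 deg) = 2365 m/s

2365 m/s


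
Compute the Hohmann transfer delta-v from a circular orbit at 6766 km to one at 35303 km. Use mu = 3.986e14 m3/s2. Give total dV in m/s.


V1 = sqrt(mu/r1) = 7675.43 m/s
dV1 = V1*(sqrt(2*r2/(r1+r2)) - 1) = 2268.14 m/s
V2 = sqrt(mu/r2) = 3360.18 m/s
dV2 = V2*(1 - sqrt(2*r1/(r1+r2))) = 1454.45 m/s
Total dV = 3723 m/s

3723 m/s


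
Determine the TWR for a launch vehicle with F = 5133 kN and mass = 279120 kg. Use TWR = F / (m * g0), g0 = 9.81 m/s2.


TWR = 5133000 / (279120 * 9.81) = 1.87

1.87


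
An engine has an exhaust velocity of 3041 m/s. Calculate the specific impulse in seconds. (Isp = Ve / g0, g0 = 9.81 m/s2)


Isp = Ve / g0 = 3041 / 9.81 = 310.0 s

310.0 s


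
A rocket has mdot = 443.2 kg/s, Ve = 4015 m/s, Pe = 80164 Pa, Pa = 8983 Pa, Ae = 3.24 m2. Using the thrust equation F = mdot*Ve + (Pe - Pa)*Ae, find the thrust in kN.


F = 443.2 * 4015 + (80164 - 8983) * 3.24 = 2.0101e+06 N = 2010.1 kN

2010.1 kN


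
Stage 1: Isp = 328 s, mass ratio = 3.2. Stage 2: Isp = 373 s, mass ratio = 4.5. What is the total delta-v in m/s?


dV1 = 328 * 9.81 * ln(3.2) = 3742.6 m/s
dV2 = 373 * 9.81 * ln(4.5) = 5503.6 m/s
Total dV = 3742.6 + 5503.6 = 9246.2 m/s ~ 9246 m/s

9246 m/s


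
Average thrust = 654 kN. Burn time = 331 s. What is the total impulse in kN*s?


It = 654 * 331 = 216474 kN*s

216474 kN*s


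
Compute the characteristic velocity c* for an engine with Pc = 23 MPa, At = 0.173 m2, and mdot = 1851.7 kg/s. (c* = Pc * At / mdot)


c* = 23e6 * 0.173 / 1851.7 = 2149 m/s

2149 m/s


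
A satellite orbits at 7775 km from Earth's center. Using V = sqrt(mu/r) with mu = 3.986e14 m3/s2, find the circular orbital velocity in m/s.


V = sqrt(3.986e14 / 7775000) = 7160 m/s

7160 m/s


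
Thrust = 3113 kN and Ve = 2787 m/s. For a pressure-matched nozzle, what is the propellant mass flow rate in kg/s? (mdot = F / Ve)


mdot = F / Ve = 3113000 / 2787 = 1117.0 kg/s

1117.0 kg/s


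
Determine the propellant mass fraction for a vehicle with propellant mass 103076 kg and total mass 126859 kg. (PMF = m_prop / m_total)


PMF = 103076 / 126859 = 0.813

0.813


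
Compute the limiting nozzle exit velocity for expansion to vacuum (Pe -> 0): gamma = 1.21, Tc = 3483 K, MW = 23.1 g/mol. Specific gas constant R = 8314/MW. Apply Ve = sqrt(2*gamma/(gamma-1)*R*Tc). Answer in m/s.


R = 8314 / 23.1 = 359.91 J/(kg.K)
Ve = sqrt(2 * 1.21 / (1.21 - 1) * 359.91 * 3483) = 3801 m/s

3801 m/s


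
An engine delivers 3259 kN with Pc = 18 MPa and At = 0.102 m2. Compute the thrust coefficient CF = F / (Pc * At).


CF = 3259000 / (18e6 * 0.102) = 1.78

1.78


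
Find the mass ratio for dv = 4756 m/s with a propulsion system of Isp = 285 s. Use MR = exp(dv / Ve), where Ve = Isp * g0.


Ve = 285 * 9.81 = 2795.85 m/s
MR = exp(4756 / 2795.85) = 5.48

5.48


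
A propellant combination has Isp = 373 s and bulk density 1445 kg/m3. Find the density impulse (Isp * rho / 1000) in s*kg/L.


rho*Isp = 373 * 1445 / 1000 = 539 s*kg/L

539 s*kg/L


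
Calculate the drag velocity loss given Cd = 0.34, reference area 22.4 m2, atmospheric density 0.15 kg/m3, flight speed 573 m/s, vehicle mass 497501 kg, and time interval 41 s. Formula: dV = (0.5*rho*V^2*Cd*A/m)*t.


D = 0.5 * 0.15 * 573^2 * 0.34 * 22.4 = 187541.52 N
a = 187541.52 / 497501 = 0.377 m/s2
dV = 0.377 * 41 = 15.5 m/s

15.5 m/s


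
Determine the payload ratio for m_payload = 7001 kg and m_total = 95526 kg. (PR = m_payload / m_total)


PR = 7001 / 95526 = 0.0733

0.0733


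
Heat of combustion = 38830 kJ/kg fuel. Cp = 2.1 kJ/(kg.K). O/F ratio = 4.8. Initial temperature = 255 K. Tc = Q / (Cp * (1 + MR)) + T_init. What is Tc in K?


Tc = 38830 / (2.1 * (1 + 4.8)) + 255 = 3443 K

3443 K


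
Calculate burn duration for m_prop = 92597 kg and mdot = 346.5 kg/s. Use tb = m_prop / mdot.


tb = 92597 / 346.5 = 267.2 s

267.2 s


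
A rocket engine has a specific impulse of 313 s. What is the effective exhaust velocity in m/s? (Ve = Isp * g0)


Ve = Isp * g0 = 313 * 9.81 = 3070.5 m/s

3070.5 m/s


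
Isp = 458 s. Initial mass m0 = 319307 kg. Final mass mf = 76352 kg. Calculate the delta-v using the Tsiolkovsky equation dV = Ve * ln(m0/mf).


Ve = 458 * 9.81 = 4492.98 m/s
dV = 4492.98 * ln(319307/76352) = 6429 m/s

6429 m/s


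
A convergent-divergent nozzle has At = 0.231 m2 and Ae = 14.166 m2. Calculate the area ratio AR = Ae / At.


AR = 14.166 / 0.231 = 61.3

61.3


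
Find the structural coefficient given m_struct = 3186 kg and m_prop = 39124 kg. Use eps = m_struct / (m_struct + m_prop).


eps = 3186 / (3186 + 39124) = 0.0753

0.0753


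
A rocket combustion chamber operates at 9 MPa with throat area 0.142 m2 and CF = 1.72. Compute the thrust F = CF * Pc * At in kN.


F = 1.72 * 9e6 * 0.142 = 2.1982e+06 N = 2198.2 kN

2198.2 kN


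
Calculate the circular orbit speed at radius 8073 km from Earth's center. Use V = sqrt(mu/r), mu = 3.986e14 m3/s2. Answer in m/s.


V = sqrt(3.986e14 / 8073000) = 7027 m/s

7027 m/s


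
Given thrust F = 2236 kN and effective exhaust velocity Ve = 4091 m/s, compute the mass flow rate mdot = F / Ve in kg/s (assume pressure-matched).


mdot = F / Ve = 2236000 / 4091 = 546.6 kg/s

546.6 kg/s


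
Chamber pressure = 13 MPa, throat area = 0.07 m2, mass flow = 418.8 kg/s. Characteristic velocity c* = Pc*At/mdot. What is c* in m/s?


c* = 13e6 * 0.07 / 418.8 = 2173 m/s

2173 m/s


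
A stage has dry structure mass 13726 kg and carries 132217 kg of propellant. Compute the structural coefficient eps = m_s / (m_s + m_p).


eps = 13726 / (13726 + 132217) = 0.0941

0.0941


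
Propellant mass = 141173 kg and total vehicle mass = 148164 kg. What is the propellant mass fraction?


PMF = 141173 / 148164 = 0.953

0.953


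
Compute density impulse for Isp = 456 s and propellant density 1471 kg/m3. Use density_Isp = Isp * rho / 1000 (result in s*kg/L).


rho*Isp = 456 * 1471 / 1000 = 671 s*kg/L

671 s*kg/L


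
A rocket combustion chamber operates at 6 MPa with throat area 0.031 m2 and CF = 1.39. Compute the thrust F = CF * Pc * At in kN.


F = 1.39 * 6e6 * 0.031 = 258540.0 N = 258.5 kN

258.5 kN


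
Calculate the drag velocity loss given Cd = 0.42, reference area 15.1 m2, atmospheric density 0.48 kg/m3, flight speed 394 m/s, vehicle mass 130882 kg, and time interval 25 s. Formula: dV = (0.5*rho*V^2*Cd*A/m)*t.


D = 0.5 * 0.48 * 394^2 * 0.42 * 15.1 = 236281.61 N
a = 236281.61 / 130882 = 1.8053 m/s2
dV = 1.8053 * 25 = 45.1 m/s

45.1 m/s


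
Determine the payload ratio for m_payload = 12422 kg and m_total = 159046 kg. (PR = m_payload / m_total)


PR = 12422 / 159046 = 0.0781

0.0781


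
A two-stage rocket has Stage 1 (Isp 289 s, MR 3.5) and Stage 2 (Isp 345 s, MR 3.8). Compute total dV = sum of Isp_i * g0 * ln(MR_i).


dV1 = 289 * 9.81 * ln(3.5) = 3551.7 m/s
dV2 = 345 * 9.81 * ln(3.8) = 4518.2 m/s
Total dV = 3551.7 + 4518.2 = 8069.9 m/s ~ 8070 m/s

8070 m/s


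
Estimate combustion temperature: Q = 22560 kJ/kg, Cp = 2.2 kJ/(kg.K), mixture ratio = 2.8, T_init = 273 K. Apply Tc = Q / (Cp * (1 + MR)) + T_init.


Tc = 22560 / (2.2 * (1 + 2.8)) + 273 = 2972 K

2972 K


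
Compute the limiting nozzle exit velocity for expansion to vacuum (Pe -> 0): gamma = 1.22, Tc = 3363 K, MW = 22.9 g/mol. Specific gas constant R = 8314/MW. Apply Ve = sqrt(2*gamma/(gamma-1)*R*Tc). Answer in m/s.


R = 8314 / 22.9 = 363.06 J/(kg.K)
Ve = sqrt(2 * 1.22 / (1.22 - 1) * 363.06 * 3363) = 3680 m/s

3680 m/s


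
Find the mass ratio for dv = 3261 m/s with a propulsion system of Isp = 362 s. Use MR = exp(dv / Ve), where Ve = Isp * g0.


Ve = 362 * 9.81 = 3551.22 m/s
MR = exp(3261 / 3551.22) = 2.505

2.505


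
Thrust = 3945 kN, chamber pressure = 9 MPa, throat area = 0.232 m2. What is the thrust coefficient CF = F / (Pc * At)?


CF = 3945000 / (9e6 * 0.232) = 1.89

1.89


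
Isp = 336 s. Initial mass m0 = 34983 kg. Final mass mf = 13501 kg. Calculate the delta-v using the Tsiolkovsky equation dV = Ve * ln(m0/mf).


Ve = 336 * 9.81 = 3296.16 m/s
dV = 3296.16 * ln(34983/13501) = 3138 m/s

3138 m/s


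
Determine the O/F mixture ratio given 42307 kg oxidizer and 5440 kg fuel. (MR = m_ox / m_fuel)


MR = 42307 / 5440 = 7.78

7.78


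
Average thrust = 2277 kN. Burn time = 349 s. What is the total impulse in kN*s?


It = 2277 * 349 = 794673 kN*s

794673 kN*s


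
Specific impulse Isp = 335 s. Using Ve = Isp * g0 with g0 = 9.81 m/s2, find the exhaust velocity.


Ve = Isp * g0 = 335 * 9.81 = 3286.4 m/s

3286.4 m/s


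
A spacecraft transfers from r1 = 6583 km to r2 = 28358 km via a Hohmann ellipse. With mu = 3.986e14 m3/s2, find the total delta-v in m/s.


V1 = sqrt(mu/r1) = 7781.38 m/s
dV1 = V1*(sqrt(2*r2/(r1+r2)) - 1) = 2132.46 m/s
V2 = sqrt(mu/r2) = 3749.13 m/s
dV2 = V2*(1 - sqrt(2*r1/(r1+r2))) = 1447.74 m/s
Total dV = 3580 m/s

3580 m/s


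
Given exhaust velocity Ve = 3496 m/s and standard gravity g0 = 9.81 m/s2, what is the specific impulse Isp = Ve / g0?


Isp = Ve / g0 = 3496 / 9.81 = 356.4 s

356.4 s


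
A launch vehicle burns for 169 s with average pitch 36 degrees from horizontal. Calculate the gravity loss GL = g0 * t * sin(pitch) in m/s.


GL = 9.81 * 169 * sin(36 deg) = 974 m/s

974 m/s


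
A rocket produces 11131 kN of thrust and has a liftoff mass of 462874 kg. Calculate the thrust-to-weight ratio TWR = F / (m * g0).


TWR = 11131000 / (462874 * 9.81) = 2.45

2.45


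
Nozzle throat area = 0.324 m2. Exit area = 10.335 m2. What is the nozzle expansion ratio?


AR = 10.335 / 0.324 = 31.9

31.9


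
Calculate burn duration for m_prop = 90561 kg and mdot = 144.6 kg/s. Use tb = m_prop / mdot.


tb = 90561 / 144.6 = 626.3 s

626.3 s


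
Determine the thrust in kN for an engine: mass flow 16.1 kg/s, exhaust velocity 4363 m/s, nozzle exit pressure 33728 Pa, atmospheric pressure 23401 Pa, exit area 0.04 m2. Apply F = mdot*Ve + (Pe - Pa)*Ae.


F = 16.1 * 4363 + (33728 - 23401) * 0.04 = 70657.0 N = 70.7 kN

70.7 kN


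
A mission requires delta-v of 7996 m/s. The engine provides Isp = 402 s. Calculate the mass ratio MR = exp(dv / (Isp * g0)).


Ve = 402 * 9.81 = 3943.62 m/s
MR = exp(7996 / 3943.62) = 7.596

7.596


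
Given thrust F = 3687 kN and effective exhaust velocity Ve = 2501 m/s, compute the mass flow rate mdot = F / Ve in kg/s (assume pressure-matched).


mdot = F / Ve = 3687000 / 2501 = 1474.2 kg/s

1474.2 kg/s


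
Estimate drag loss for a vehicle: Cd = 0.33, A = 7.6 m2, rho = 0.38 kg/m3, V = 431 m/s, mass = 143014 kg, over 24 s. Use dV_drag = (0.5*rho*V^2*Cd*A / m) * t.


D = 0.5 * 0.38 * 431^2 * 0.33 * 7.6 = 88518.83 N
a = 88518.83 / 143014 = 0.619 m/s2
dV = 0.619 * 24 = 14.9 m/s

14.9 m/s


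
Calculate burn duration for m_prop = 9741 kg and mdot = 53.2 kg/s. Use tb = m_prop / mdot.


tb = 9741 / 53.2 = 183.1 s

183.1 s


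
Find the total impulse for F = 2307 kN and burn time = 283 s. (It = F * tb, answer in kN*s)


It = 2307 * 283 = 652881 kN*s

652881 kN*s


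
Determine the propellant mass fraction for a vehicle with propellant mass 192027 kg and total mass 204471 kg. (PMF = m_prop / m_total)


PMF = 192027 / 204471 = 0.939

0.939


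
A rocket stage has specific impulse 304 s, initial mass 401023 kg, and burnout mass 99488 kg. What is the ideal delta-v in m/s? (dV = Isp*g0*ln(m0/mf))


Ve = 304 * 9.81 = 2982.24 m/s
dV = 2982.24 * ln(401023/99488) = 4157 m/s

4157 m/s


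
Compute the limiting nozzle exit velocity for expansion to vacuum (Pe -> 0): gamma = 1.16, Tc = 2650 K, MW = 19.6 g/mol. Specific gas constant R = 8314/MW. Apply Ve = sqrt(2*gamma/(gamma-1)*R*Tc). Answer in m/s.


R = 8314 / 19.6 = 424.18 J/(kg.K)
Ve = sqrt(2 * 1.16 / (1.16 - 1) * 424.18 * 2650) = 4037 m/s

4037 m/s


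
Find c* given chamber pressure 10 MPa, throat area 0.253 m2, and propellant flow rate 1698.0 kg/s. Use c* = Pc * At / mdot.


c* = 10e6 * 0.253 / 1698.0 = 1490 m/s

1490 m/s


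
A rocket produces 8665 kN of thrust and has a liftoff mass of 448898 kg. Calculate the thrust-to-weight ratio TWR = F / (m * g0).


TWR = 8665000 / (448898 * 9.81) = 1.97

1.97


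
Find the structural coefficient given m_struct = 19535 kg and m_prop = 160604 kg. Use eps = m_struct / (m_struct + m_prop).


eps = 19535 / (19535 + 160604) = 0.1084

0.1084


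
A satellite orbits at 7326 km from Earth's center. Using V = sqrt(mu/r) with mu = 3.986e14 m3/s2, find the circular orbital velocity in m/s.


V = sqrt(3.986e14 / 7326000) = 7376 m/s

7376 m/s


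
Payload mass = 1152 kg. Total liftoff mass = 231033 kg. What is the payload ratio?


PR = 1152 / 231033 = 0.005

0.005


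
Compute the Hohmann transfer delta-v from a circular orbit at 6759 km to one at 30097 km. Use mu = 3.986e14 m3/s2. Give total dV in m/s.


V1 = sqrt(mu/r1) = 7679.4 m/s
dV1 = V1*(sqrt(2*r2/(r1+r2)) - 1) = 2134.69 m/s
V2 = sqrt(mu/r2) = 3639.21 m/s
dV2 = V2*(1 - sqrt(2*r1/(r1+r2))) = 1435.22 m/s
Total dV = 3570 m/s

3570 m/s


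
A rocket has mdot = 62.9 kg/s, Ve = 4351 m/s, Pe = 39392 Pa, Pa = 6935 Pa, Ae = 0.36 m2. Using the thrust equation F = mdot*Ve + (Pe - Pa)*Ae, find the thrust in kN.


F = 62.9 * 4351 + (39392 - 6935) * 0.36 = 285362.0 N = 285.4 kN

285.4 kN


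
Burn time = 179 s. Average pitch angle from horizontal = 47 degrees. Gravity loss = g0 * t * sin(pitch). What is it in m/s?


GL = 9.81 * 179 * sin(47 deg) = 1284 m/s

1284 m/s


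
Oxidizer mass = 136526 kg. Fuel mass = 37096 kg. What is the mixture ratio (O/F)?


MR = 136526 / 37096 = 3.68

3.68


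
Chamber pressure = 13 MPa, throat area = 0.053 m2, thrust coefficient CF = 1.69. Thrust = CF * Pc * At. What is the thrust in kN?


F = 1.69 * 13e6 * 0.053 = 1.1644e+06 N = 1164.4 kN

1164.4 kN


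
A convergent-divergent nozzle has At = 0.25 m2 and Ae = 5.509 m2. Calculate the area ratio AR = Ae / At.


AR = 5.509 / 0.25 = 22.0

22.0


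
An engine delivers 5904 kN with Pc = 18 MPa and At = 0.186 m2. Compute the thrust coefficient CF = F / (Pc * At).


CF = 5904000 / (18e6 * 0.186) = 1.76

1.76


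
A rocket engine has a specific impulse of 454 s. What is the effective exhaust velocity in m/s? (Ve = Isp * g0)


Ve = Isp * g0 = 454 * 9.81 = 4453.7 m/s

4453.7 m/s


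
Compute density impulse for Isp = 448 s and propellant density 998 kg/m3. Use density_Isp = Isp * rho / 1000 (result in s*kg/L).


rho*Isp = 448 * 998 / 1000 = 447 s*kg/L

447 s*kg/L


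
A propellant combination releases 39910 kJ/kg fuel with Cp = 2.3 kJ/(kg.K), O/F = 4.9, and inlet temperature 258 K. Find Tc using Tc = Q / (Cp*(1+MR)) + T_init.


Tc = 39910 / (2.3 * (1 + 4.9)) + 258 = 3199 K

3199 K


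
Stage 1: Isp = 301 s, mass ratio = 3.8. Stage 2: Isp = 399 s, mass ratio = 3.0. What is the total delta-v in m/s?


dV1 = 301 * 9.81 * ln(3.8) = 3942.0 m/s
dV2 = 399 * 9.81 * ln(3.0) = 4300.2 m/s
Total dV = 3942.0 + 4300.2 = 8242.2 m/s ~ 8242 m/s

8242 m/s


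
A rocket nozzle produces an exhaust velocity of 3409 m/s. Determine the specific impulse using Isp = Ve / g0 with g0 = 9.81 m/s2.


Isp = Ve / g0 = 3409 / 9.81 = 347.5 s

347.5 s


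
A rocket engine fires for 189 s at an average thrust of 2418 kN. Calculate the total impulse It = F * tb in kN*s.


It = 2418 * 189 = 457002 kN*s

457002 kN*s


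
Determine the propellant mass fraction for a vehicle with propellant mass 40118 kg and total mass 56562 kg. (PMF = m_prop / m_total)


PMF = 40118 / 56562 = 0.709

0.709


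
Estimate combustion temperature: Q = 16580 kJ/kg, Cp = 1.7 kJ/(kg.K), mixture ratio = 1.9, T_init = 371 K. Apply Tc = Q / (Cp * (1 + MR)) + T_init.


Tc = 16580 / (1.7 * (1 + 1.9)) + 371 = 3734 K

3734 K


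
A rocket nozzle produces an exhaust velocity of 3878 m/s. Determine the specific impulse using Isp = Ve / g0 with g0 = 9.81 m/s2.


Isp = Ve / g0 = 3878 / 9.81 = 395.3 s

395.3 s


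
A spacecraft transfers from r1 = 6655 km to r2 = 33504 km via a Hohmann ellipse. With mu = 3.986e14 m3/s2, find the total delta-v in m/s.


V1 = sqrt(mu/r1) = 7739.17 m/s
dV1 = V1*(sqrt(2*r2/(r1+r2)) - 1) = 2257.75 m/s
V2 = sqrt(mu/r2) = 3449.22 m/s
dV2 = V2*(1 - sqrt(2*r1/(r1+r2))) = 1463.5 m/s
Total dV = 3721 m/s

3721 m/s


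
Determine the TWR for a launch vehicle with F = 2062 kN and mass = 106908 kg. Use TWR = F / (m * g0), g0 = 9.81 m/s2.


TWR = 2062000 / (106908 * 9.81) = 1.97

1.97


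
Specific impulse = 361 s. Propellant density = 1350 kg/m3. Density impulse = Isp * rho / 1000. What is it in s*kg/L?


rho*Isp = 361 * 1350 / 1000 = 487 s*kg/L

487 s*kg/L


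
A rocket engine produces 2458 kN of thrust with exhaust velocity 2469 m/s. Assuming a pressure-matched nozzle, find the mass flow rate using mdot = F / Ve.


mdot = F / Ve = 2458000 / 2469 = 995.5 kg/s

995.5 kg/s


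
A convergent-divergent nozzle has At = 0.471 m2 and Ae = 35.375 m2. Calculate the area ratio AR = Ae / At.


AR = 35.375 / 0.471 = 75.1

75.1


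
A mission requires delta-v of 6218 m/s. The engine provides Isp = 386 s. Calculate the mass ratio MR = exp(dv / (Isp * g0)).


Ve = 386 * 9.81 = 3786.66 m/s
MR = exp(6218 / 3786.66) = 5.166

5.166


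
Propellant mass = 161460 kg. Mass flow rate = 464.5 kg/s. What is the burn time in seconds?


tb = 161460 / 464.5 = 347.6 s

347.6 s


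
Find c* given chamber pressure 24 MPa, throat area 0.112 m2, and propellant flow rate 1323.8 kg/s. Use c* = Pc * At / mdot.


c* = 24e6 * 0.112 / 1323.8 = 2031 m/s

2031 m/s


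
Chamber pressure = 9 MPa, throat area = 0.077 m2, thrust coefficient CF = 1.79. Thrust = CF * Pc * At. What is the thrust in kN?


F = 1.79 * 9e6 * 0.077 = 1.2405e+06 N = 1240.5 kN

1240.5 kN


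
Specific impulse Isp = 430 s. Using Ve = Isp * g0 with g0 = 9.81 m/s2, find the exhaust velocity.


Ve = Isp * g0 = 430 * 9.81 = 4218.3 m/s

4218.3 m/s


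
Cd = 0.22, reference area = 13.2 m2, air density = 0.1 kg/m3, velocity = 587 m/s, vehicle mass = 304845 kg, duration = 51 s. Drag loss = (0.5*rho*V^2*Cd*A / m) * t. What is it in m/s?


D = 0.5 * 0.1 * 587^2 * 0.22 * 13.2 = 50031.42 N
a = 50031.42 / 304845 = 0.1641 m/s2
dV = 0.1641 * 51 = 8.4 m/s

8.4 m/s


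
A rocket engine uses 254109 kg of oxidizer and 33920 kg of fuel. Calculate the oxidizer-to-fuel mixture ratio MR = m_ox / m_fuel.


MR = 254109 / 33920 = 7.49

7.49


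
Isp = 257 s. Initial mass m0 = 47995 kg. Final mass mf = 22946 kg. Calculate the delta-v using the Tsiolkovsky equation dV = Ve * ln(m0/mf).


Ve = 257 * 9.81 = 2521.17 m/s
dV = 2521.17 * ln(47995/22946) = 1861 m/s

1861 m/s


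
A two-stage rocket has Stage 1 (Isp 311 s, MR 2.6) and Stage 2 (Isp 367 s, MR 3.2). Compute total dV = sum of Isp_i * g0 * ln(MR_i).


dV1 = 311 * 9.81 * ln(2.6) = 2915.2 m/s
dV2 = 367 * 9.81 * ln(3.2) = 4187.7 m/s
Total dV = 2915.2 + 4187.7 = 7102.9 m/s ~ 7103 m/s

7103 m/s


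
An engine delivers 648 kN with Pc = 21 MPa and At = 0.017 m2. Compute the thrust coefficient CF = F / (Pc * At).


CF = 648000 / (21e6 * 0.017) = 1.82

1.82


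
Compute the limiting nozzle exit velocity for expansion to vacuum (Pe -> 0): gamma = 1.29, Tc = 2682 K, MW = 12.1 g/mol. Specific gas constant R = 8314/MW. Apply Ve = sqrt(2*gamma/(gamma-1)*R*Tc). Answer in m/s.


R = 8314 / 12.1 = 687.11 J/(kg.K)
Ve = sqrt(2 * 1.29 / (1.29 - 1) * 687.11 * 2682) = 4049 m/s

4049 m/s


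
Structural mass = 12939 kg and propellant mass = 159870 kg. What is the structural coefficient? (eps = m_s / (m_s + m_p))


eps = 12939 / (12939 + 159870) = 0.0749

0.0749


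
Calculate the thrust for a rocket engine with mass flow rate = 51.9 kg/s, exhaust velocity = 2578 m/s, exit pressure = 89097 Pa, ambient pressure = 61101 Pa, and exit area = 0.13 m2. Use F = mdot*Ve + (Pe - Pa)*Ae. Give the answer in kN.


F = 51.9 * 2578 + (89097 - 61101) * 0.13 = 137438.0 N = 137.4 kN

137.4 kN


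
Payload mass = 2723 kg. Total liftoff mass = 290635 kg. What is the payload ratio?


PR = 2723 / 290635 = 0.0094

0.0094


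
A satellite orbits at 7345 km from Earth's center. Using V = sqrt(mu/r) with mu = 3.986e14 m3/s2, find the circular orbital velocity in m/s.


V = sqrt(3.986e14 / 7345000) = 7367 m/s

7367 m/s


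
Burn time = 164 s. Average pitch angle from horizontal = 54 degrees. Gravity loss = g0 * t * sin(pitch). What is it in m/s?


GL = 9.81 * 164 * sin(54 deg) = 1302 m/s

1302 m/s


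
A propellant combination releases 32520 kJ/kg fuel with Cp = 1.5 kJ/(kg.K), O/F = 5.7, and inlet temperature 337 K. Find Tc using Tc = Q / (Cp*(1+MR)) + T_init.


Tc = 32520 / (1.5 * (1 + 5.7)) + 337 = 3573 K

3573 K


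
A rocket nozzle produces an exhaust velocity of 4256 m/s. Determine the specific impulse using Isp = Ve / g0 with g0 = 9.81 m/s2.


Isp = Ve / g0 = 4256 / 9.81 = 433.8 s

433.8 s


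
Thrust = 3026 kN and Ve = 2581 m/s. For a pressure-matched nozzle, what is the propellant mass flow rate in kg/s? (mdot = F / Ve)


mdot = F / Ve = 3026000 / 2581 = 1172.4 kg/s

1172.4 kg/s


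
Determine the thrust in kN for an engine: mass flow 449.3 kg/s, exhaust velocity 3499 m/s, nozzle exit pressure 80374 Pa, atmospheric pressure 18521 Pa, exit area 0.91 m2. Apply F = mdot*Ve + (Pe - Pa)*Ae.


F = 449.3 * 3499 + (80374 - 18521) * 0.91 = 1.6284e+06 N = 1628.4 kN

1628.4 kN


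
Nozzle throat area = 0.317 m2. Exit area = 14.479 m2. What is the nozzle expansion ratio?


AR = 14.479 / 0.317 = 45.7

45.7


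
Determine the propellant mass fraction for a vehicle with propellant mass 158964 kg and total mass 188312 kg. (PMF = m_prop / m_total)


PMF = 158964 / 188312 = 0.844

0.844


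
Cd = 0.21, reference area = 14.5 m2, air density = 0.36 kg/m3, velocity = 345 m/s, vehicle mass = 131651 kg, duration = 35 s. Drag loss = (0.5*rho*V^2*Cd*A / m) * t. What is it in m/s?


D = 0.5 * 0.36 * 345^2 * 0.21 * 14.5 = 65237.6 N
a = 65237.6 / 131651 = 0.4955 m/s2
dV = 0.4955 * 35 = 17.3 m/s

17.3 m/s


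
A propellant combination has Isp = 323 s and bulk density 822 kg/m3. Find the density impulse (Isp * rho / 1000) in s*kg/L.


rho*Isp = 323 * 822 / 1000 = 266 s*kg/L

266 s*kg/L


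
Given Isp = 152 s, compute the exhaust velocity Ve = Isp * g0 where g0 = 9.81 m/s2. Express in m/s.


Ve = Isp * g0 = 152 * 9.81 = 1491.1 m/s

1491.1 m/s


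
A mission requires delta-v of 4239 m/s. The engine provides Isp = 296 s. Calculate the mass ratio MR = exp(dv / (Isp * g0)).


Ve = 296 * 9.81 = 2903.76 m/s
MR = exp(4239 / 2903.76) = 4.305

4.305


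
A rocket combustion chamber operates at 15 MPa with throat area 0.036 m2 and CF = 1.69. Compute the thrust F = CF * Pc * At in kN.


F = 1.69 * 15e6 * 0.036 = 912600.0 N = 912.6 kN

912.6 kN


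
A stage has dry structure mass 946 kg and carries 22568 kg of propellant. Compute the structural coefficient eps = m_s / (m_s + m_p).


eps = 946 / (946 + 22568) = 0.0402

0.0402
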